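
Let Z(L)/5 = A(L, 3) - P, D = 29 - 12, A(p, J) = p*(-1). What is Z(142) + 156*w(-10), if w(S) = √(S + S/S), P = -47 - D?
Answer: -390 + 468*I ≈ -390.0 + 468.0*I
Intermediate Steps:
A(p, J) = -p
D = 17
P = -64 (P = -47 - 1*17 = -47 - 17 = -64)
Z(L) = 320 - 5*L (Z(L) = 5*(-L - 1*(-64)) = 5*(-L + 64) = 5*(64 - L) = 320 - 5*L)
w(S) = √(1 + S) (w(S) = √(S + 1) = √(1 + S))
Z(142) + 156*w(-10) = (320 - 5*142) + 156*√(1 - 10) = (320 - 710) + 156*√(-9) = -390 + 156*(3*I) = -390 + 468*I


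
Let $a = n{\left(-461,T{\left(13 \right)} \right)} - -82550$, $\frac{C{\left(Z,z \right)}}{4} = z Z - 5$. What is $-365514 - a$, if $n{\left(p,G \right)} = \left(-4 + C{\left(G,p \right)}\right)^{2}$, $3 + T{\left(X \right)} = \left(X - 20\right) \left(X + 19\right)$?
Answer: $-175196270160$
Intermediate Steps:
$C{\left(Z,z \right)} = -20 + 4 Z z$ ($C{\left(Z,z \right)} = 4 \left(z Z - 5\right) = 4 \left(Z z - 5\right) = 4 \left(-5 + Z z\right) = -20 + 4 Z z$)
$T{\left(X \right)} = -3 + \left(-20 + X\right) \left(19 + X\right)$ ($T{\left(X \right)} = -3 + \left(X - 20\right) \left(X + 19\right) = -3 + \left(-20 + X\right) \left(19 + X\right)$)
$n{\left(p,G \right)} = \left(-24 + 4 G p\right)^{2}$ ($n{\left(p,G \right)} = \left(-4 + \left(-20 + 4 G p\right)\right)^{2} = \left(-24 + 4 G p\right)^{2}$)
$a = 175195904646$ ($a = 16 \left(-6 + \left(-383 + 13^{2} - 13\right) \left(-461\right)\right)^{2} - -82550 = 16 \left(-6 + \left(-383 + 169 - 13\right) \left(-461\right)\right)^{2} + 82550 = 16 \left(-6 - -104647\right)^{2} + 82550 = 16 \left(-6 + 104647\right)^{2} + 82550 = 16 \cdot 104641^{2} + 82550 = 16 \cdot 10949738881 + 82550 = 175195822096 + 82550 = 175195904646$)
$-365514 - a = -365514 - 175195904646 = -175196270160$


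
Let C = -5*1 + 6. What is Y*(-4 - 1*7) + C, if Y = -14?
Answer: 155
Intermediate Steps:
C = 1 (C = -5 + 6 = 1)
Y*(-4 - 1*7) + C = -14*(-4 - 1*7) + 1 = -14*(-4 - 7) + 1 = -14*(-11) + 1 = 154 + 1 = 155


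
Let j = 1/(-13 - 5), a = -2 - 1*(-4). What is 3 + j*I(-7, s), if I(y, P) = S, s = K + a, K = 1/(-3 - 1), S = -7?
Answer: 61/18 ≈ 3.3889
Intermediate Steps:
K = -¼ (K = 1/(-4) = -¼ ≈ -0.25000)
a = 2 (a = -2 + 4 = 2)
s = 7/4 (s = -¼ + 2 = 7/4 ≈ 1.7500)
I(y, P) = -7
j = -1/18 (j = 1/(-18) = -1/18 ≈ -0.055556)
3 + j*I(-7, s) = 3 - 1/18*(-7) = 3 + 7/18 = 61/18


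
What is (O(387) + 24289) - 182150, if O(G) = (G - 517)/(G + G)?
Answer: -61092272/387 ≈ -1.5786e+5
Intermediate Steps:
O(G) = (-517 + G)/(2*G) (O(G) = (-517 + G)/((2*G)) = (-517 + G)*(1/(2*G)) = (-517 + G)/(2*G))
(O(387) + 24289) - 182150 = ((½)*(-517 + 387)/387 + 24289) - 182150 = ((½)*(1/387)*(-130) + 24289) - 182150 = (-65/387 + 24289) - 182150 = 9399778/387 - 182150 = -61092272/387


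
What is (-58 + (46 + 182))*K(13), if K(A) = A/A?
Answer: 170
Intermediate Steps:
K(A) = 1
(-58 + (46 + 182))*K(13) = (-58 + (46 + 182))*1 = (-58 + 228)*1 = 170*1 = 170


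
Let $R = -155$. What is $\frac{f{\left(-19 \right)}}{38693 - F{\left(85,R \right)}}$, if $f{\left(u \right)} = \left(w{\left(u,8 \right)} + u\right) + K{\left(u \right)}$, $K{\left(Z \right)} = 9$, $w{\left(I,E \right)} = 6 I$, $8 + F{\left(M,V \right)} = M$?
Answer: $- \frac{31}{9654} \approx -0.0032111$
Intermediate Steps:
$F{\left(M,V \right)} = -8 + M$
$f{\left(u \right)} = 9 + 7 u$ ($f{\left(u \right)} = \left(6 u + u\right) + 9 = 7 u + 9 = 9 + 7 u$)
$\frac{f{\left(-19 \right)}}{38693 - F{\left(85,R \right)}} = \frac{9 + 7 \left(-19\right)}{38693 - \left(-8 + 85\right)} = \frac{9 - 133}{38693 - 77} = - \frac{124}{38693 - 77} = - \frac{124}{38616} = \left(-124\right) \frac{1}{38616} = - \frac{31}{9654}$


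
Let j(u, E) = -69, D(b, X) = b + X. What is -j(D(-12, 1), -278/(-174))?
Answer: 69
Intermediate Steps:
D(b, X) = X + b
-j(D(-12, 1), -278/(-174)) = -1*(-69) = 69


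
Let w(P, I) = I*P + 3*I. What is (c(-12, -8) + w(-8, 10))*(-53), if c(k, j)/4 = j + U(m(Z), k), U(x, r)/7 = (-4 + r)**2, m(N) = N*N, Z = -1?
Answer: -375558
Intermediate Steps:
m(N) = N**2
U(x, r) = 7*(-4 + r)**2
c(k, j) = 4*j + 28*(-4 + k)**2 (c(k, j) = 4*(j + 7*(-4 + k)**2) = 4*j + 28*(-4 + k)**2)
w(P, I) = 3*I + I*P
(c(-12, -8) + w(-8, 10))*(-53) = ((4*(-8) + 28*(-4 - 12)**2) + 10*(3 - 8))*(-53) = ((-32 + 28*(-16)**2) + 10*(-5))*(-53) = ((-32 + 28*256) - 50)*(-53) = ((-32 + 7168) - 50)*(-53) = (7136 - 50)*(-53) = 7086*(-53) = -375558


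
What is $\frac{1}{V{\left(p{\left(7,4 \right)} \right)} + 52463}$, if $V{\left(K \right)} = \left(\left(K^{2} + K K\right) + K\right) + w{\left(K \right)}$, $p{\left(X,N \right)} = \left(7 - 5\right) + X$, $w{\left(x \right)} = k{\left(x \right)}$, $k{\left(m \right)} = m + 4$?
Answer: $\frac{1}{52647} \approx 1.8994 \cdot 10^{-5}$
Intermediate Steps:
$k{\left(m \right)} = 4 + m$
$w{\left(x \right)} = 4 + x$
$p{\left(X,N \right)} = 2 + X$
$V{\left(K \right)} = 4 + 2 K + 2 K^{2}$ ($V{\left(K \right)} = \left(\left(K^{2} + K K\right) + K\right) + \left(4 + K\right) = \left(\left(K^{2} + K^{2}\right) + K\right) + \left(4 + K\right) = \left(2 K^{2} + K\right) + \left(4 + K\right) = \left(K + 2 K^{2}\right) + \left(4 + K\right) = 4 + 2 K + 2 K^{2}$)
$\frac{1}{V{\left(p{\left(7,4 \right)} \right)} + 52463} = \frac{1}{\left(4 + 2 \left(2 + 7\right) + 2 \left(2 + 7\right)^{2}\right) + 52463} = \frac{1}{\left(4 + 2 \cdot 9 + 2 \cdot 9^{2}\right) + 52463} = \frac{1}{\left(4 + 18 + 2 \cdot 81\right) + 52463} = \frac{1}{\left(4 + 18 + 162\right) + 52463} = \frac{1}{184 + 52463} = \frac{1}{52647}$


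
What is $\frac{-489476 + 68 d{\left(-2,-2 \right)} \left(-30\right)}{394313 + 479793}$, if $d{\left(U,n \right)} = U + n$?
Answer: $- \frac{240658}{437053} \approx -0.55064$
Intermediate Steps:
$\frac{-489476 + 68 d{\left(-2,-2 \right)} \left(-30\right)}{394313 + 479793} = \frac{-489476 + 68 \left(-2 - 2\right) \left(-30\right)}{394313 + 479793} = \frac{-489476 + 68 \left(-4\right) \left(-30\right)}{874106} = \left(-489476 - -8160\right) \frac{1}{874106} = \left(-489476 + 8160\right) \frac{1}{874106} = \left(-481316\right) \frac{1}{874106} = - \frac{240658}{437053}$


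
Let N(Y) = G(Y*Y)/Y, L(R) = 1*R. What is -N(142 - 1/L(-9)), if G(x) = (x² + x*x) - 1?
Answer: -5351951548001/932391 ≈ -5.7400e+6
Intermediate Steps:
L(R) = R
G(x) = -1 + 2*x² (G(x) = (x² + x²) - 1 = 2*x² - 1 = -1 + 2*x²)
N(Y) = (-1 + 2*Y⁴)/Y (N(Y) = (-1 + 2*(Y*Y)²)/Y = (-1 + 2*(Y²)²)/Y = (-1 + 2*Y⁴)/Y)
-N(142 - 1/L(-9)) = -(-1 + 2*(142 - 1/(-9))⁴)/(142 - 1/(-9)) = -(-1 + 2*(142 - 1*(-⅑))⁴)/(142 - 1*(-⅑)) = -(-1 + 2*(142 + ⅑)⁴)/(142 + ⅑) = -(-1 + 2*(1279/9)⁴)/1279/9 = -9*(-1 + 2*(2675975777281/6561))/1279 = -9*(-1 + 5351951554562/6561)/1279 = -9*5351951548001/(1279*6561) = -1*5351951548001/932391 = -5351951548001/932391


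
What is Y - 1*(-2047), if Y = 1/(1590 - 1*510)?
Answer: 2210761/1080 ≈ 2047.0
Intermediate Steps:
Y = 1/1080 (Y = 1/(1590 - 510) = 1/1080 ≈ 0.00092593)
Y - 1*(-2047) = 1/1080 - 1*(-2047) = 1/1080 + 2047 = 2210761/1080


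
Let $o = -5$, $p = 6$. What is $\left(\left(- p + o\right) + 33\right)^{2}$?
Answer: $484$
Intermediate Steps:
$\left(\left(- p + o\right) + 33\right)^{2} = \left(\left(\left(-1\right) 6 - 5\right) + 33\right)^{2} = \left(\left(-6 - 5\right) + 33\right)^{2} = \left(-11 + 33\right)^{2} = 22^{2} = 484$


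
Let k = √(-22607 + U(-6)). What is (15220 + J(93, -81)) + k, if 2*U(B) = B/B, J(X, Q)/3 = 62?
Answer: 15406 + I*√90426/2 ≈ 15406.0 + 150.35*I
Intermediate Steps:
J(X, Q) = 186 (J(X, Q) = 3*62 = 186)
U(B) = ½ (U(B) = (B/B)/2 = (½)*1 = ½)
k = I*√90426/2 (k = √(-22607 + ½) = √(-45213/2) = I*√90426/2 ≈ 150.35*I)
(15220 + J(93, -81)) + k = (15220 + 186) + I*√90426/2 = 15406 + I*√90426/2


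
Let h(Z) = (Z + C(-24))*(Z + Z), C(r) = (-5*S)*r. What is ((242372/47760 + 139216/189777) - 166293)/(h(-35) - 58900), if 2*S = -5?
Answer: 17942683968359/3825118101000 ≈ 4.6908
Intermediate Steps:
S = -5/2 (S = (½)*(-5) = -5/2 ≈ -2.5000)
C(r) = 25*r/2 (C(r) = (-5*(-5/2))*r = 25*r/2)
h(Z) = 2*Z*(-300 + Z) (h(Z) = (Z + (25/2)*(-24))*(Z + Z) = (Z - 300)*(2*Z) = (-300 + Z)*(2*Z) = 2*Z*(-300 + Z))
((242372/47760 + 139216/189777) - 166293)/(h(-35) - 58900) = ((242372/47760 + 139216/189777) - 166293)/(2*(-35)*(-300 - 35) - 58900) = ((242372*(1/47760) + 139216*(1/189777)) - 166293)/(2*(-35)*(-335) - 58900) = ((60593/11940 + 19888/27111) - 166293)/(23450 - 58900) = (626733181/107901780 - 166293)/(-35450) = -17942683968359/107901780*(-1/35450) = 17942683968359/3825118101000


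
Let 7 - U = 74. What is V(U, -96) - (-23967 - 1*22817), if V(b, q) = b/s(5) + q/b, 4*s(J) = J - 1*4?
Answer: 3116668/67 ≈ 46517.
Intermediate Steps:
U = -67 (U = 7 - 1*74 = 7 - 74 = -67)
s(J) = -1 + J/4 (s(J) = (J - 1*4)/4 = (J - 4)/4 = (-4 + J)/4 = -1 + J/4)
V(b, q) = 4*b + q/b (V(b, q) = b/(-1 + (1/4)*5) + q/b = b/(-1 + 5/4) + q/b = b/(1/4) + q/b = b*4 + q/b = 4*b + q/b)
V(U, -96) - (-23967 - 1*22817) = (4*(-67) - 96/(-67)) - (-23967 - 1*22817) = (-268 - 96*(-1/67)) - (-23967 - 22817) = (-268 + 96/67) - 1*(-46784) = -17860/67 + 46784 = 3116668/67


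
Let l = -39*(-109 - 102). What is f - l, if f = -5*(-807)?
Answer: -4194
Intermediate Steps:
l = 8229 (l = -39*(-211) = 8229)
f = 4035
f - l = 4035 - 1*8229 = 4035 - 8229 = -4194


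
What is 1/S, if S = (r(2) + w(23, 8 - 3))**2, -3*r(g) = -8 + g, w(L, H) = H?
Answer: 1/49 ≈ 0.020408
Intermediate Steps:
r(g) = 8/3 - g/3 (r(g) = -(-8 + g)/3 = 8/3 - g/3)
S = 49 (S = ((8/3 - 1/3*2) + (8 - 3))**2 = ((8/3 - 2/3) + 5)**2 = (2 + 5)**2 = 7**2 = 49)
1/S = 1/49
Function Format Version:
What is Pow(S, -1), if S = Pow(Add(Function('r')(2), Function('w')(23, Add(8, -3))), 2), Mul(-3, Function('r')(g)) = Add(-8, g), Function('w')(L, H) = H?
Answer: Rational(1, 49) ≈ 0.020408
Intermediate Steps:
Function('r')(g) = Add(Rational(8, 3), Mul(Rational(-1, 3), g)) (Function('r')(g) = Mul(Rational(-1, 3), Add(-8, g)) = Add(Rational(8, 3), Mul(Rational(-1, 3), g)))
S = 49 (S = Pow(Add(Add(Rational(8, 3), Mul(Rational(-1, 3), 2)), Add(8, -3)), 2) = Pow(Add(Add(Rational(8, 3), Rational(-2, 3)), 5), 2) = Pow(Add(2, 5), 2) = Pow(7, 2) = 49)
Pow(S, -1) = Pow(49, -1) = Rational(1, 49)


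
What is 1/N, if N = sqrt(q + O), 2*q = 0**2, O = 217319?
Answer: sqrt(217319)/217319 ≈ 0.0021451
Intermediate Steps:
q = 0 (q = (1/2)*0**2 = (1/2)*0 = 0)
N = sqrt(217319) (N = sqrt(0 + 217319) = sqrt(217319) ≈ 466.17)
1/N = 1/(sqrt(217319)) = sqrt(217319)/217319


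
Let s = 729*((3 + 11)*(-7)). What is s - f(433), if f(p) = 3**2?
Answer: -71451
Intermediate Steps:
s = -71442 (s = 729*(14*(-7)) = 729*(-98) = -71442)
f(p) = 9
s - f(433) = -71442 - 1*9 = -71442 - 9 = -71451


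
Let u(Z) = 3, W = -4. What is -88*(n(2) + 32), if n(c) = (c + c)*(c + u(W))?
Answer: -4576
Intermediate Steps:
n(c) = 2*c*(3 + c) (n(c) = (c + c)*(c + 3) = (2*c)*(3 + c) = 2*c*(3 + c))
-88*(n(2) + 32) = -88*(2*2*(3 + 2) + 32) = -88*(2*2*5 + 32) = -88*(20 + 32) = -88*52 = -4576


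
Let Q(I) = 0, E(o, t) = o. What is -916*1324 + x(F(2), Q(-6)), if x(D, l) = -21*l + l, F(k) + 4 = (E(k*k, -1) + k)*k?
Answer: -1212784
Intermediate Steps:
F(k) = -4 + k*(k + k²) (F(k) = -4 + (k*k + k)*k = -4 + (k² + k)*k = -4 + (k + k²)*k = -4 + k*(k + k²))
x(D, l) = -20*l
-916*1324 + x(F(2), Q(-6)) = -916*1324 - 20*0 = -1212784 + 0 = -1212784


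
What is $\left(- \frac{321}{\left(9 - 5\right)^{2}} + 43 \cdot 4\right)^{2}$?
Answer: $\frac{5909761}{256} \approx 23085.0$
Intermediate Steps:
$\left(- \frac{321}{\left(9 - 5\right)^{2}} + 43 \cdot 4\right)^{2} = \left(- \frac{321}{4^{2}} + 172\right)^{2} = \left(- \frac{321}{16} + 172\right)^{2} = \left(\frac{2431}{16}\right)^{2} = \frac{5909761}{256}$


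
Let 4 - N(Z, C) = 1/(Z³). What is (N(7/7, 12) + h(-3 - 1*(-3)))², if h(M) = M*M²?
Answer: 9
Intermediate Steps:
h(M) = M³
N(Z, C) = 4 - 1/Z³ (N(Z, C) = 4 - 1/(Z³) = 4 - 1/Z³)
(N(7/7, 12) + h(-3 - 1*(-3)))² = ((4 - 1/(7/7)³) + (-3 - 1*(-3))³)² = ((4 - 1/(7*(⅐))³) + (-3 + 3)³)² = ((4 - 1/1³) + 0³)² = ((4 - 1*1) + 0)² = ((4 - 1) + 0)² = (3 + 0)² = 3² = 9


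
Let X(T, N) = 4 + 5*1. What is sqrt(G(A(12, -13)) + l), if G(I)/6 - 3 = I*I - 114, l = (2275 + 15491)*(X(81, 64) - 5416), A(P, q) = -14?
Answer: 2*I*sqrt(24015063) ≈ 9801.0*I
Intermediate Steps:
X(T, N) = 9 (X(T, N) = 4 + 5 = 9)
l = -96060762 (l = (2275 + 15491)*(9 - 5416) = 17766*(-5407) = -96060762)
G(I) = -666 + 6*I**2 (G(I) = 18 + 6*(I*I - 114) = 18 + 6*(I**2 - 114) = 18 + 6*(-114 + I**2) = 18 + (-684 + 6*I**2) = -666 + 6*I**2)
sqrt(G(A(12, -13)) + l) = sqrt((-666 + 6*(-14)**2) - 96060762) = sqrt((-666 + 6*196) - 96060762) = sqrt((-666 + 1176) - 96060762) = sqrt(510 - 96060762) = sqrt(-96060252) = 2*I*sqrt(24015063)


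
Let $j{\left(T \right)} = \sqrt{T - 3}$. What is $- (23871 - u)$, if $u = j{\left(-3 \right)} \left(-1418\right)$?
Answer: $-23871 - 1418 i \sqrt{6} \approx -23871.0 - 3473.4 i$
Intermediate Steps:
$j{\left(T \right)} = \sqrt{-3 + T}$
$u = - 1418 i \sqrt{6}$ ($u = \sqrt{-3 - 3} \left(-1418\right) = \sqrt{-6} \left(-1418\right) = i \sqrt{6} \left(-1418\right) = - 1418 i \sqrt{6} \approx - 3473.4 i$)
$- (23871 - u) = - (23871 - - 1418 i \sqrt{6}) = - (23871 + 1418 i \sqrt{6}) = -23871 - 1418 i \sqrt{6}$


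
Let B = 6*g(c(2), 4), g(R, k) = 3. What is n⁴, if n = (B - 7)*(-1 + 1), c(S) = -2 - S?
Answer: 0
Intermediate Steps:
B = 18 (B = 6*3 = 18)
n = 0 (n = (18 - 7)*(-1 + 1) = 11*0 = 0)
n⁴ = 0⁴ = 0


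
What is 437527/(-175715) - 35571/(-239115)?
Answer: -6557927356/2801072815 ≈ -2.3412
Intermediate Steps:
437527/(-175715) - 35571/(-239115) = 437527*(-1/175715) - 35571*(-1/239115) = -437527/175715 + 11857/79705 = -6557927356/2801072815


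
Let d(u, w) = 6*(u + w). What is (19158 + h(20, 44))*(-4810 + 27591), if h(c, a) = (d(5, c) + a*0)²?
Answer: 949010898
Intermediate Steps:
d(u, w) = 6*u + 6*w
h(c, a) = (30 + 6*c)² (h(c, a) = ((6*5 + 6*c) + a*0)² = ((30 + 6*c) + 0)² = (30 + 6*c)²)
(19158 + h(20, 44))*(-4810 + 27591) = (19158 + 36*(5 + 20)²)*(-4810 + 27591) = (19158 + 36*25²)*22781 = (19158 + 36*625)*22781 = (19158 + 22500)*22781 = 41658*22781 = 949010898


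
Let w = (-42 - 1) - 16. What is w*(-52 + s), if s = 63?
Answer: -649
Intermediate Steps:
w = -59 (w = -43 - 16 = -59)
w*(-52 + s) = -59*(-52 + 63) = -59*11 = -649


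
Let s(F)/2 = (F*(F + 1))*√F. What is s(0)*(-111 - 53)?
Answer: 0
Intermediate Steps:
s(F) = 2*F^(3/2)*(1 + F) (s(F) = 2*((F*(F + 1))*√F) = 2*((F*(1 + F))*√F) = 2*(F^(3/2)*(1 + F)) = 2*F^(3/2)*(1 + F))
s(0)*(-111 - 53) = (2*0^(3/2)*(1 + 0))*(-111 - 53) = (2*0*1)*(-164) = 0*(-164) = 0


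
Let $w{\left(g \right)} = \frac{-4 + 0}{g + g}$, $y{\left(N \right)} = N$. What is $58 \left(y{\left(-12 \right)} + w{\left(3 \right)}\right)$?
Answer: $- \frac{2204}{3} \approx -734.67$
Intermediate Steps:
$w{\left(g \right)} = - \frac{2}{g}$ ($w{\left(g \right)} = - \frac{4}{2 g} = - 4 \frac{1}{2 g} = - \frac{2}{g}$)
$58 \left(y{\left(-12 \right)} + w{\left(3 \right)}\right) = 58 \left(-12 - \frac{2}{3}\right) = 58 \left(- \frac{38}{3}\right) = - \frac{2204}{3}$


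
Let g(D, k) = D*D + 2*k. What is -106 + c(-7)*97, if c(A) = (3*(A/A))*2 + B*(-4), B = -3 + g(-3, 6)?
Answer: -6508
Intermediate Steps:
g(D, k) = D² + 2*k
B = 18 (B = -3 + ((-3)² + 2*6) = -3 + (9 + 12) = -3 + 21 = 18)
c(A) = -66 (c(A) = (3*(A/A))*2 + 18*(-4) = (3*1)*2 - 72 = 3*2 - 72 = 6 - 72 = -66)
-106 + c(-7)*97 = -106 - 66*97 = -106 - 6402 = -6508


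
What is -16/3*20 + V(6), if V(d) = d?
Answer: -302/3 ≈ -100.67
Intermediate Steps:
-16/3*20 + V(6) = -16/3*20 + 6 = -320/3 + 6 = -302/3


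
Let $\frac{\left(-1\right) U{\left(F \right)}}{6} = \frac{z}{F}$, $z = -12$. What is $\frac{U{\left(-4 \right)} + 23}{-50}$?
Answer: $- \frac{1}{10} \approx -0.1$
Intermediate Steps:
$U{\left(F \right)} = \frac{72}{F}$ ($U{\left(F \right)} = - 6 \left(- \frac{12}{F}\right) = \frac{72}{F}$)
$\frac{U{\left(-4 \right)} + 23}{-50} = \frac{\frac{72}{-4} + 23}{-50} = - \frac{72 \left(- \frac{1}{4}\right) + 23}{50} = - \frac{-18 + 23}{50} = \left(- \frac{1}{50}\right) 5 = - \frac{1}{10}$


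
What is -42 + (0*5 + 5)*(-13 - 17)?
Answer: -192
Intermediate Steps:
-42 + (0*5 + 5)*(-13 - 17) = -42 + (0 + 5)*(-30) = -42 + 5*(-30) = -42 - 150 = -192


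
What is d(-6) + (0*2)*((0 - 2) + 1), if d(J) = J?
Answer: -6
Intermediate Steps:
d(-6) + (0*2)*((0 - 2) + 1) = -6 + (0*2)*((0 - 2) + 1) = -6 + 0*(-2 + 1) = -6 + 0*(-1) = -6 + 0 = -6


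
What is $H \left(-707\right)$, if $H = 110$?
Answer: $-77770$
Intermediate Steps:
$H \left(-707\right) = 110 \left(-707\right) = -77770$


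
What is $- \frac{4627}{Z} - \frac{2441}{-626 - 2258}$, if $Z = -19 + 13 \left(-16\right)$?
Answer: $\frac{13898375}{654668} \approx 21.23$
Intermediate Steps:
$Z = -227$ ($Z = -19 - 208 = -227$)
$- \frac{4627}{Z} - \frac{2441}{-626 - 2258} = - \frac{4627}{-227} - \frac{2441}{-626 - 2258} = \left(-4627\right) \left(- \frac{1}{227}\right) - \frac{2441}{-2884} = \frac{4627}{227} - - \frac{2441}{2884} = \frac{4627}{227} + \frac{2441}{2884} = \frac{13898375}{654668}$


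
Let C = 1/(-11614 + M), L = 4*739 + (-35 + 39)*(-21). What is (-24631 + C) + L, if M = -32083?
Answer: -950803024/43697 ≈ -21759.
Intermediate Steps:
L = 2872 (L = 2956 + 4*(-21) = 2956 - 84 = 2872)
C = -1/43697 (C = 1/(-11614 - 32083) = 1/(-43697) = -1/43697 ≈ -2.2885e-5)
(-24631 + C) + L = (-24631 - 1/43697) + 2872 = -1076300808/43697 + 2872 = -950803024/43697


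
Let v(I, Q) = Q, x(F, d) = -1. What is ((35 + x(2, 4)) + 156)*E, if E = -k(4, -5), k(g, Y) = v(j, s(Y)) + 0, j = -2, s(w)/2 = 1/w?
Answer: 76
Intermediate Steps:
s(w) = 2/w (s(w) = 2*(1/w) = 2/w)
k(g, Y) = 2/Y (k(g, Y) = 2/Y + 0 = 2/Y)
E = ⅖ (E = -2/(-5) = -2*(-1)/5 = -1*(-⅖) = ⅖ ≈ 0.40000)
((35 + x(2, 4)) + 156)*E = ((35 - 1) + 156)*(⅖) = (34 + 156)*(⅖) = 190*(⅖) = 76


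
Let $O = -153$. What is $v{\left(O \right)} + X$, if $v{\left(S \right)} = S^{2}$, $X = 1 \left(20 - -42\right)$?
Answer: $23471$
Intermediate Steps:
$X = 62$ ($X = 1 \left(20 + 42\right) = 1 \cdot 62 = 62$)
$v{\left(O \right)} + X = \left(-153\right)^{2} + 62 = 23409 + 62 = 23471$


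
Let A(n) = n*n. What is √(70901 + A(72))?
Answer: √76085 ≈ 275.83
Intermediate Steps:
A(n) = n²
√(70901 + A(72)) = √(70901 + 72²) = √(70901 + 5184) = √76085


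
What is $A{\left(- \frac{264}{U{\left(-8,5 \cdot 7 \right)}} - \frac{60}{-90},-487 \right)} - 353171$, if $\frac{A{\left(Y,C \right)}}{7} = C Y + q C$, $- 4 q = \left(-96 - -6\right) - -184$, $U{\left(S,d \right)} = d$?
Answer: $- \frac{7488557}{30} \approx -2.4962 \cdot 10^{5}$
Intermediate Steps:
$q = - \frac{47}{2}$ ($q = - \frac{\left(-96 - -6\right) - -184}{4} = - \frac{\left(-96 + 6\right) + 184}{4} = - \frac{-90 + 184}{4} = \left(- \frac{1}{4}\right) 94 = - \frac{47}{2} \approx -23.5$)
$A{\left(Y,C \right)} = - \frac{329 C}{2} + 7 C Y$ ($A{\left(Y,C \right)} = 7 \left(C Y - \frac{47 C}{2}\right) = 7 \left(- \frac{47 C}{2} + C Y\right) = - \frac{329 C}{2} + 7 C Y$)
$A{\left(- \frac{264}{U{\left(-8,5 \cdot 7 \right)}} - \frac{60}{-90},-487 \right)} - 353171 = \frac{7}{2} \left(-487\right) \left(-47 + 2 \left(- \frac{264}{5 \cdot 7} - \frac{60}{-90}\right)\right) - 353171 = \frac{7}{2} \left(-487\right) \left(-47 + 2 \left(- \frac{264}{35} - - \frac{2}{3}\right)\right) - 353171 = \frac{7}{2} \left(-487\right) \left(-47 + 2 \left(\left(-264\right) \frac{1}{35} + \frac{2}{3}\right)\right) - 353171 = \frac{7}{2} \left(-487\right) \left(-47 + 2 \left(- \frac{264}{35} + \frac{2}{3}\right)\right) - 353171 = \frac{7}{2} \left(-487\right) \left(-47 + 2 \left(- \frac{722}{105}\right)\right) - 353171 = \frac{7}{2} \left(-487\right) \left(-47 - \frac{1444}{105}\right) - 353171 = \frac{7}{2} \left(-487\right) \left(- \frac{6379}{105}\right) - 353171 = \frac{3106573}{30} - 353171 = - \frac{7488557}{30}$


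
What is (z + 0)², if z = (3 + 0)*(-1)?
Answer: 9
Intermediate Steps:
z = -3 (z = 3*(-1) = -3)
(z + 0)² = (-3 + 0)² = (-3)² = 9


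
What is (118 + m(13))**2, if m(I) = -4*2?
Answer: 12100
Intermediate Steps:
m(I) = -8
(118 + m(13))**2 = (118 - 8)**2 = 110**2 = 12100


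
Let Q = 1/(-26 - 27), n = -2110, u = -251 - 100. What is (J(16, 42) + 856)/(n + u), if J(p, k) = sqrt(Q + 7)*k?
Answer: -8/23 - 42*sqrt(19610)/130433 ≈ -0.39292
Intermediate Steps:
u = -351
Q = -1/53 (Q = 1/(-53) = -1/53 ≈ -0.018868)
J(p, k) = k*sqrt(19610)/53 (J(p, k) = sqrt(-1/53 + 7)*k = sqrt(370/53)*k = (sqrt(19610)/53)*k = k*sqrt(19610)/53)
(J(16, 42) + 856)/(n + u) = ((1/53)*42*sqrt(19610) + 856)/(-2110 - 351) = (42*sqrt(19610)/53 + 856)/(-2461) = (856 + 42*sqrt(19610)/53)*(-1/2461) = -8/23 - 42*sqrt(19610)/130433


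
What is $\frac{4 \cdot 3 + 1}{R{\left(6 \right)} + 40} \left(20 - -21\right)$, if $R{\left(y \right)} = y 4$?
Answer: $\frac{533}{64} \approx 8.3281$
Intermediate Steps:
$R{\left(y \right)} = 4 y$
$\frac{4 \cdot 3 + 1}{R{\left(6 \right)} + 40} \left(20 - -21\right) = \frac{4 \cdot 3 + 1}{4 \cdot 6 + 40} \left(20 - -21\right) = \frac{12 + 1}{24 + 40} \left(20 + 21\right) = \frac{13}{64} \cdot 41 = \frac{533}{64}$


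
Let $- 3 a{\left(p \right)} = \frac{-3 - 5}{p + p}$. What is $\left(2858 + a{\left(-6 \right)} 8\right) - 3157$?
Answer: $- \frac{2707}{9} \approx -300.78$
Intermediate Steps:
$a{\left(p \right)} = \frac{4}{3 p}$ ($a{\left(p \right)} = - \frac{\left(-3 - 5\right) \frac{1}{p + p}}{3} = - \frac{\left(-8\right) \frac{1}{2 p}}{3} = - \frac{\left(-4\right) \frac{1}{p}}{3} = \frac{4}{3 p}$)
$\left(2858 + a{\left(-6 \right)} 8\right) - 3157 = \left(2858 + \frac{4}{3 \left(-6\right)} 8\right) - 3157 = \left(2858 + \frac{4}{3} \left(- \frac{1}{6}\right) 8\right) - 3157 = \left(2858 - \frac{16}{9}\right) - 3157 = \frac{25706}{9} - 3157 = - \frac{2707}{9}$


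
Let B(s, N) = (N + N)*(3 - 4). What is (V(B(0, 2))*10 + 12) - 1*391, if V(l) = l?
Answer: -419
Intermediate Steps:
B(s, N) = -2*N (B(s, N) = (2*N)*(-1) = -2*N)
(V(B(0, 2))*10 + 12) - 1*391 = (-2*2*10 + 12) - 1*391 = (-4*10 + 12) - 391 = (-40 + 12) - 391 = -28 - 391 = -419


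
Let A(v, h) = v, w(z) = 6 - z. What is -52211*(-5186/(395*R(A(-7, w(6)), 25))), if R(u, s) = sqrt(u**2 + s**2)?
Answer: 135383123*sqrt(674)/133115 ≈ 26404.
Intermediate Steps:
R(u, s) = sqrt(s**2 + u**2)
-52211*(-5186/(395*R(A(-7, w(6)), 25))) = -52211*(-5186/(395*sqrt(25**2 + (-7)**2))) = -52211*(-5186/(395*sqrt(625 + 49))) = -52211*(-2593*sqrt(674)/133115) = -(-135383123)*sqrt(674)/133115 = 135383123*sqrt(674)/133115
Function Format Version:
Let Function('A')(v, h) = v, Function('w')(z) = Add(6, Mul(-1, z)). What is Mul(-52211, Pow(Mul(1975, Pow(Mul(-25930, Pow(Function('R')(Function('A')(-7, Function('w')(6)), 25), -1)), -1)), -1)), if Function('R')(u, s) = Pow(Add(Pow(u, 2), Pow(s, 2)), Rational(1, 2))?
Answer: Mul(Rational(135383123, 133115), Pow(674, Rational(1, 2))) ≈ 26404.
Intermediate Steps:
Function('R')(u, s) = Pow(Add(Pow(s, 2), Pow(u, 2)), Rational(1, 2))
Mul(-52211, Pow(Mul(1975, Pow(Mul(-25930, Pow(Function('R')(Function('A')(-7, Function('w')(6)), 25), -1)), -1)), -1)) = Mul(-52211, Pow(Mul(1975, Pow(Mul(-25930, Pow(Pow(Add(Pow(25, 2), Pow(-7, 2)), Rational(1, 2)), -1)), -1)), -1)) = Mul(-52211, Pow(Mul(1975, Pow(Mul(-25930, Pow(Pow(Add(625, 49), Rational(1, 2)), -1)), -1)), -1)) = Mul(-52211, Pow(Mul(1975, Pow(Mul(-25930, Pow(Pow(674, Rational(1, 2)), -1)), -1)), -1)) = Mul(-52211, Pow(Mul(1975, Pow(Mul(-25930, Mul(Rational(1, 674), Pow(674, Rational(1, 2)))), -1)), -1)) = Mul(-52211, Pow(Mul(1975, Pow(Mul(Rational(-12965, 337), Pow(674, Rational(1, 2))), -1)), -1)) = Mul(-52211, Pow(Mul(1975, Mul(Rational(-1, 25930), Pow(674, Rational(1, 2)))), -1)) = Mul(-52211, Pow(Mul(Rational(-395, 5186), Pow(674, Rational(1, 2))), -1)) = Mul(-52211, Mul(Rational(-2593, 133115), Pow(674, Rational(1, 2)))) = Mul(Rational(135383123, 133115), Pow(674, Rational(1, 2)))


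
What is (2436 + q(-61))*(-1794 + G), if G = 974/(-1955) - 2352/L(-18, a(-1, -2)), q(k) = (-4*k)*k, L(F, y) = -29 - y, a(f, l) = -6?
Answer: 41182017152/1955 ≈ 2.1065e+7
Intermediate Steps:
q(k) = -4*k²
G = 198946/1955 (G = 974/(-1955) - 2352/(-29 - 1*(-6)) = 974*(-1/1955) - 2352/(-29 + 6) = -974/1955 - 2352/(-23) = -974/1955 - 2352*(-1/23) = -974/1955 + 2352/23 = 198946/1955 ≈ 101.76)
(2436 + q(-61))*(-1794 + G) = (2436 - 4*(-61)²)*(-1794 + 198946/1955) = (2436 - 4*3721)*(-3308324/1955) = (2436 - 14884)*(-3308324/1955) = -12448*(-3308324/1955) = 41182017152/1955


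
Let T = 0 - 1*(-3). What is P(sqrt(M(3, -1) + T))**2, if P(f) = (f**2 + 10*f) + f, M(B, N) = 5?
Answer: 1032 + 352*sqrt(2) ≈ 1529.8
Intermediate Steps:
T = 3 (T = 0 + 3 = 3)
P(f) = f**2 + 11*f
P(sqrt(M(3, -1) + T))**2 = (sqrt(5 + 3)*(11 + sqrt(5 + 3)))**2 = (sqrt(8)*(11 + sqrt(8)))**2 = ((2*sqrt(2))*(11 + 2*sqrt(2)))**2 = (2*sqrt(2)*(11 + 2*sqrt(2)))**2 = 8*(11 + 2*sqrt(2))**2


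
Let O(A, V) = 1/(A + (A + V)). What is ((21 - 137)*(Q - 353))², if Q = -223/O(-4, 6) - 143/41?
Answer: 181237518400/1681 ≈ 1.0782e+8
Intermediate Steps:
O(A, V) = 1/(V + 2*A)
Q = 18143/41 (Q = -223/(1/(6 + 2*(-4))) - 143/41 = -223/(1/(6 - 8)) - 143*1/41 = -223/(1/(-2)) - 143/41 = -223/(-½) - 143/41 = -223*(-2) - 143/41 = 446 - 143/41 = 18143/41 ≈ 442.51)
((21 - 137)*(Q - 353))² = ((21 - 137)*(18143/41 - 353))² = (-116*3670/41)² = (-425720/41)² = 181237518400/1681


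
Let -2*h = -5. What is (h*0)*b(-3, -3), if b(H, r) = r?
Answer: 0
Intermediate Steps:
h = 5/2 (h = -½*(-5) = 5/2 ≈ 2.5000)
(h*0)*b(-3, -3) = ((5/2)*0)*(-3) = 0*(-3) = 0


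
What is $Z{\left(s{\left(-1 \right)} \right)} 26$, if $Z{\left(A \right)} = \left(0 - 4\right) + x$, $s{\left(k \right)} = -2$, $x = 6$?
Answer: $52$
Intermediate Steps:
$Z{\left(A \right)} = 2$ ($Z{\left(A \right)} = \left(0 - 4\right) + 6 = -4 + 6 = 2$)
$Z{\left(s{\left(-1 \right)} \right)} 26 = 2 \cdot 26 = 52$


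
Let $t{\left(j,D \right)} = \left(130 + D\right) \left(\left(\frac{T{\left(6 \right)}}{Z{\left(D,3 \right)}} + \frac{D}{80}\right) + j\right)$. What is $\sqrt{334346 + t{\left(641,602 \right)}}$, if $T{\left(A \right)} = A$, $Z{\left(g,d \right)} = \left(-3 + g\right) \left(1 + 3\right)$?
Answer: $\frac{\sqrt{29029445520830}}{5990} \approx 899.48$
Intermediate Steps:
$Z{\left(g,d \right)} = -12 + 4 g$ ($Z{\left(g,d \right)} = \left(-3 + g\right) 4 = -12 + 4 g$)
$t{\left(j,D \right)} = \left(130 + D\right) \left(j + \frac{6}{-12 + 4 D} + \frac{D}{80}\right)$ ($t{\left(j,D \right)} = \left(130 + D\right) \left(\left(\frac{6}{-12 + 4 D} + \frac{D}{80}\right) + j\right) = \left(130 + D\right) \left(j + \frac{6}{-12 + 4 D} + \frac{D}{80}\right)$)
$\sqrt{334346 + t{\left(641,602 \right)}} = \sqrt{334346 + \frac{15600 + 120 \cdot 602 + \left(-3 + 602\right) \left(602^{2} + 130 \cdot 602 + 10400 \cdot 641 + 80 \cdot 602 \cdot 641\right)}{80 \left(-3 + 602\right)}} = \sqrt{334346 + \frac{15600 + 72240 + 599 \left(362404 + 78260 + 6666400 + 30870560\right)}{80 \cdot 599}} = \sqrt{334346 + \frac{1}{80} \cdot \frac{1}{599} \left(15600 + 72240 + 599 \cdot 37977624\right)} = \sqrt{334346 + \frac{1}{80} \cdot \frac{1}{599} \left(15600 + 72240 + 22748596776\right)} = \sqrt{334346 + \frac{1}{80} \cdot \frac{1}{599} \cdot 22748684616} = \sqrt{334346 + \frac{2843585577}{5990}} = \sqrt{\frac{4846318117}{5990}} = \frac{\sqrt{29029445520830}}{5990}$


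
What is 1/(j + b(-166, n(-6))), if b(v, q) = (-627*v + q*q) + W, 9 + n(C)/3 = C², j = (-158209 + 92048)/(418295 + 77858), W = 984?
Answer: 496153/55384004770 ≈ 8.9584e-6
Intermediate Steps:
j = -66161/496153 ≈ -0.13335
n(C) = -27 + 3*C²
b(v, q) = 984 + q² - 627*v (b(v, q) = (-627*v + q*q) + 984 = (-627*v + q²) + 984 = (q² - 627*v) + 984 = 984 + q² - 627*v)
1/(j + b(-166, n(-6))) = 1/(-66161/496153 + (984 + (-27 + 3*(-6)²)² - 627*(-166))) = 1/(-66161/496153 + (984 + (-27 + 3*36)² + 104082)) = 1/(-66161/496153 + (984 + (-27 + 108)² + 104082)) = 1/(-66161/496153 + (984 + 81² + 104082)) = 1/(-66161/496153 + (984 + 6561 + 104082)) = 1/(-66161/496153 + 111627) = 1/(55384004770/496153) = 496153/55384004770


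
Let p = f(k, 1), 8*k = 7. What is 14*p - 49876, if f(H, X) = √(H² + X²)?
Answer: -49876 + 7*√113/4 ≈ -49857.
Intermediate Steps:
k = 7/8 (k = (⅛)*7 = 7/8 ≈ 0.87500)
p = √113/8 (p = √((7/8)² + 1²) = √(49/64 + 1) = √(113/64) = √113/8 ≈ 1.3288)
14*p - 49876 = 14*(√113/8) - 49876 = 7*√113/4 - 49876 = -49876 + 7*√113/4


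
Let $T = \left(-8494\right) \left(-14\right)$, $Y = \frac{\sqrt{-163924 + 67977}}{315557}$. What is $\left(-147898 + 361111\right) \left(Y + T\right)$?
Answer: $25354437108 + \frac{19383 i \sqrt{95947}}{28687} \approx 2.5354 \cdot 10^{10} + 209.29 i$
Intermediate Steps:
$Y = \frac{i \sqrt{95947}}{315557}$ ($Y = \sqrt{-95947} \cdot \frac{1}{315557} = i \sqrt{95947} \cdot \frac{1}{315557} = \frac{i \sqrt{95947}}{315557} \approx 0.00098161 i$)
$T = 118916$
$\left(-147898 + 361111\right) \left(Y + T\right) = \left(-147898 + 361111\right) \left(\frac{i \sqrt{95947}}{315557} + 118916\right) = 213213 \left(118916 + \frac{i \sqrt{95947}}{315557}\right) = 25354437108 + \frac{19383 i \sqrt{95947}}{28687}$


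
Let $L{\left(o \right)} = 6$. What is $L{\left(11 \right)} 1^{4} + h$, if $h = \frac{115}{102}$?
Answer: $\frac{727}{102} \approx 7.1274$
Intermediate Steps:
$h = \frac{115}{102}$ ($h = 115 \cdot \frac{1}{102} = \frac{115}{102} \approx 1.1275$)
$L{\left(11 \right)} 1^{4} + h = 6 \cdot 1^{4} + \frac{115}{102} = 6 \cdot 1 + \frac{115}{102} = 6 + \frac{115}{102} = \frac{727}{102}$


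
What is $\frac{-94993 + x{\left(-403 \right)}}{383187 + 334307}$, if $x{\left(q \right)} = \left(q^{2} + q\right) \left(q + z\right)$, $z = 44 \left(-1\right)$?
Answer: $- \frac{72511675}{717494} \approx -101.06$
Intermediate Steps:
$z = -44$
$x{\left(q \right)} = \left(-44 + q\right) \left(q + q^{2}\right)$ ($x{\left(q \right)} = \left(q^{2} + q\right) \left(q - 44\right) = \left(q + q^{2}\right) \left(-44 + q\right) = \left(-44 + q\right) \left(q + q^{2}\right)$)
$\frac{-94993 + x{\left(-403 \right)}}{383187 + 334307} = \frac{-94993 - 403 \left(-44 + \left(-403\right)^{2} - -17329\right)}{383187 + 334307} = \frac{-94993 - 403 \left(-44 + 162409 + 17329\right)}{717494} = \left(-94993 - 72416682\right) \frac{1}{717494} = \left(-72511675\right) \frac{1}{717494} = - \frac{72511675}{717494}$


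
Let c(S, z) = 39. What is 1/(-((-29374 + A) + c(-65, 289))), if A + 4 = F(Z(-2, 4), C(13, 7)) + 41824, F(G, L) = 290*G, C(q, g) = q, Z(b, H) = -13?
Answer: -1/8715 ≈ -0.00011474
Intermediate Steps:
A = 38050 (A = -4 + (290*(-13) + 41824) = -4 + (-3770 + 41824) = -4 + 38054 = 38050)
1/(-((-29374 + A) + c(-65, 289))) = 1/(-((-29374 + 38050) + 39)) = 1/(-(8676 + 39)) = 1/(-1*8715) = 1/(-8715) = -1/8715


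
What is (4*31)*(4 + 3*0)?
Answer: 496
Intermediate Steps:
(4*31)*(4 + 3*0) = 124*(4 + 0) = 124*4 = 496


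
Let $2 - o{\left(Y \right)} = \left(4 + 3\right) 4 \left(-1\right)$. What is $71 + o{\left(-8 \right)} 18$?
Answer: $611$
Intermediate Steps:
$o{\left(Y \right)} = 30$ ($o{\left(Y \right)} = 2 - \left(4 + 3\right) 4 \left(-1\right) = 2 - 7 \left(-4\right) = 2 - -28 = 2 + 28 = 30$)
$71 + o{\left(-8 \right)} 18 = 71 + 30 \cdot 18 = 71 + 540 = 611$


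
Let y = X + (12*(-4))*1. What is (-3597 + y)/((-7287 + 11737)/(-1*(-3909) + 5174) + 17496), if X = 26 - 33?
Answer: -16585558/79460309 ≈ -0.20873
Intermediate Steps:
X = -7
y = -55 (y = -7 + (12*(-4))*1 = -7 - 48*1 = -7 - 48 = -55)
(-3597 + y)/((-7287 + 11737)/(-1*(-3909) + 5174) + 17496) = (-3597 - 55)/((-7287 + 11737)/(-1*(-3909) + 5174) + 17496) = -3652/(4450/(3909 + 5174) + 17496) = -3652/(4450/9083 + 17496) = -3652/158920618/9083 = -3652*9083/158920618 = -16585558/79460309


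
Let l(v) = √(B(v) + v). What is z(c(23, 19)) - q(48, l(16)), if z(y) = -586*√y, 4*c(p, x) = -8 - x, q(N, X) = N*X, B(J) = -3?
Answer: -48*√13 - 879*I*√3 ≈ -173.07 - 1522.5*I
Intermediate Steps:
l(v) = √(-3 + v)
c(p, x) = -2 - x/4 (c(p, x) = (-8 - x)/4 = -2 - x/4)
z(c(23, 19)) - q(48, l(16)) = -586*√(-2 - ¼*19) - 48*√(-3 + 16) = -586*√(-2 - 19/4) - 48*√13 = -879*I*√3 - 48*√13 = -48*√13 - 879*I*√3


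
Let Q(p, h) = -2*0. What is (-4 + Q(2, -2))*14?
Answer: -56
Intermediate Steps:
Q(p, h) = 0
(-4 + Q(2, -2))*14 = (-4 + 0)*14 = -4*14 = -56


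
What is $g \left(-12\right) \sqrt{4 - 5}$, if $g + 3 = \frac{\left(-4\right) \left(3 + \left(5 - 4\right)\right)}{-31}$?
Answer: $\frac{924 i}{31} \approx 29.806 i$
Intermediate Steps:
$g = - \frac{77}{31}$ ($g = -3 + \frac{\left(-4\right) \left(3 + \left(5 - 4\right)\right)}{-31} = -3 + - 4 \left(3 + 1\right) \left(- \frac{1}{31}\right) = -3 + \left(-4\right) 4 \left(- \frac{1}{31}\right) = -3 - - \frac{16}{31} = -3 + \frac{16}{31} = - \frac{77}{31} \approx -2.4839$)
$g \left(-12\right) \sqrt{4 - 5} = \left(- \frac{77}{31}\right) \left(-12\right) \sqrt{4 - 5} = \frac{924 \sqrt{-1}}{31} = \frac{924 i}{31}$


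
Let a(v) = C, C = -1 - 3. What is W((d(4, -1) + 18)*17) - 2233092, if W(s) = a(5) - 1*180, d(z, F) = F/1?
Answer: -2233276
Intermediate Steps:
C = -4
a(v) = -4
d(z, F) = F (d(z, F) = F*1 = F)
W(s) = -184 (W(s) = -4 - 1*180 = -4 - 180 = -184)
W((d(4, -1) + 18)*17) - 2233092 = -184 - 2233092 = -2233276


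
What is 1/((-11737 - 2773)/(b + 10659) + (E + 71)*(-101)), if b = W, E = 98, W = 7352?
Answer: -18011/307444269 ≈ -5.8583e-5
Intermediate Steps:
b = 7352
1/((-11737 - 2773)/(b + 10659) + (E + 71)*(-101)) = 1/((-11737 - 2773)/(7352 + 10659) + (98 + 71)*(-101)) = 1/(-14510/18011 + 169*(-101)) = 1/(-14510*1/18011 - 17069) = 1/(-14510/18011 - 17069) = 1/(-307444269/18011) = -18011/307444269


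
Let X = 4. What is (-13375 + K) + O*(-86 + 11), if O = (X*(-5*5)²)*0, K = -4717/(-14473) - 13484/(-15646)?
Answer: -1514213503568/113222279 ≈ -13374.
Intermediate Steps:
K = 134478057/113222279 (K = -4717*(-1/14473) - 13484*(-1/15646) = 4717/14473 + 6742/7823 = 134478057/113222279 ≈ 1.1877)
O = 0 (O = (4*(-5*5)²)*0 = (4*(-25)²)*0 = (4*625)*0 = 2500*0 = 0)
(-13375 + K) + O*(-86 + 11) = (-13375 + 134478057/113222279) + 0*(-86 + 11) = -1514213503568/113222279 + 0*(-75) = -1514213503568/113222279 + 0 = -1514213503568/113222279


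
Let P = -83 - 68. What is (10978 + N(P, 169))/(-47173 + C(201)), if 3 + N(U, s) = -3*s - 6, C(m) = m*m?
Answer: -5231/3386 ≈ -1.5449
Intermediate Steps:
P = -151
C(m) = m**2
N(U, s) = -9 - 3*s (N(U, s) = -3 + (-3*s - 6) = -3 + (-6 - 3*s) = -9 - 3*s)
(10978 + N(P, 169))/(-47173 + C(201)) = (10978 + (-9 - 3*169))/(-47173 + 201**2) = (10978 + (-9 - 507))/(-47173 + 40401) = (10978 - 516)/(-6772) = 10462*(-1/6772) = -5231/3386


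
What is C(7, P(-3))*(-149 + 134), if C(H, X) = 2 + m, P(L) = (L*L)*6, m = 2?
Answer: -60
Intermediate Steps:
P(L) = 6*L² (P(L) = L²*6 = 6*L²)
C(H, X) = 4 (C(H, X) = 2 + 2 = 4)
C(7, P(-3))*(-149 + 134) = 4*(-149 + 134) = 4*(-15) = -60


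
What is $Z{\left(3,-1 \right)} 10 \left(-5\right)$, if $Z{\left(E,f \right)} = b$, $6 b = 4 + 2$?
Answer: $-50$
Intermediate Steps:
$b = 1$ ($b = \frac{4 + 2}{6} = \frac{1}{6} \cdot 6 = 1$)
$Z{\left(E,f \right)} = 1$
$Z{\left(3,-1 \right)} 10 \left(-5\right) = 1 \cdot 10 \left(-5\right) = 10 \left(-5\right) = -50$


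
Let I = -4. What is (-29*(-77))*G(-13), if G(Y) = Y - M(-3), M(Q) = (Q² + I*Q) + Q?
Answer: -69223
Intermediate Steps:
M(Q) = Q² - 3*Q (M(Q) = (Q² - 4*Q) + Q = Q² - 3*Q)
G(Y) = -18 + Y (G(Y) = Y - (-3)*(-3 - 3) = Y - (-3)*(-6) = Y - 1*18 = Y - 18 = -18 + Y)
(-29*(-77))*G(-13) = (-29*(-77))*(-18 - 13) = 2233*(-31) = -69223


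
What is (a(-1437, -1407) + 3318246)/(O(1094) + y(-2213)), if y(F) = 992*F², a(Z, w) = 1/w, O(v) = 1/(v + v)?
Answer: 10215273400748/14956015793810175 ≈ 0.00068302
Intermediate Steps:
O(v) = 1/(2*v)
(a(-1437, -1407) + 3318246)/(O(1094) + y(-2213)) = (1/(-1407) + 3318246)/((½)/1094 + 992*(-2213)²) = (-1/1407 + 3318246)/((½)*(1/1094) + 992*4897369) = 4668772121/(1407*(1/2188 + 4858190048)) = 4668772121/(1407*(10629719825025/2188)) = (4668772121/1407)*(2188/10629719825025) = 10215273400748/14956015793810175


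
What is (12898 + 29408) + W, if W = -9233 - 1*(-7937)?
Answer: 41010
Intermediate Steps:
W = -1296 (W = -9233 + 7937 = -1296)
(12898 + 29408) + W = (12898 + 29408) - 1296 = 42306 - 1296 = 41010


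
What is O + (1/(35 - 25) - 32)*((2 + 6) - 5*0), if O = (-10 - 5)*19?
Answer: -2701/5 ≈ -540.20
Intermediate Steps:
O = -285 (O = -15*19 = -285)
O + (1/(35 - 25) - 32)*((2 + 6) - 5*0) = -285 + (1/(35 - 25) - 32)*((2 + 6) - 5*0) = -285 + (1/10 - 32)*(8 + 0) = -285 + (⅒ - 32)*8 = -285 - 319/10*8 = -285 - 1276/5 = -2701/5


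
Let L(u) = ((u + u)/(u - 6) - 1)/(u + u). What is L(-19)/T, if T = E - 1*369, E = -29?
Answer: 13/378100 ≈ 3.4382e-5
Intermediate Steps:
L(u) = (-1 + 2*u/(-6 + u))/(2*u) (L(u) = ((2*u)/(-6 + u) - 1)/((2*u)) = (2*u/(-6 + u) - 1)*(1/(2*u)) = (-1 + 2*u/(-6 + u))*(1/(2*u)) = (-1 + 2*u/(-6 + u))/(2*u))
T = -398 (T = -29 - 1*369 = -29 - 369 = -398)
L(-19)/T = ((½)*(6 - 19)/(-19*(-6 - 19)))/(-398) = ((½)*(-1/19)*(-13)/(-25))*(-1/398) = ((½)*(-1/19)*(-1/25)*(-13))*(-1/398) = -13/950*(-1/398) = 13/378100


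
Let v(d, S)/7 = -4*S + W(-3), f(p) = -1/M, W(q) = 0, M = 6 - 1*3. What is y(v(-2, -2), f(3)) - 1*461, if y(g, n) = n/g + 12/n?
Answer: -83497/168 ≈ -497.01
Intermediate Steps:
M = 3 (M = 6 - 3 = 3)
f(p) = -1/3
v(d, S) = -28*S (v(d, S) = 7*(-4*S + 0) = 7*(-4*S) = -28*S)
y(g, n) = 12/n + n/g
y(v(-2, -2), f(3)) - 1*461 = (12/(-1/3) - 1/(3*((-28*(-2))))) - 1*461 = (12*(-3) - 1/3/56) - 461 = (-36 - 1/3*1/56) - 461 = (-36 - 1/168) - 461 = -6049/168 - 461 = -83497/168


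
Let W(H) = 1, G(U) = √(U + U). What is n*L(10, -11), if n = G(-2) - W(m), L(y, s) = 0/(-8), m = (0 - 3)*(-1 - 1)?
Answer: 0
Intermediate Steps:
m = 6 (m = -3*(-2) = 6)
G(U) = √2*√U (G(U) = √(2*U) = √2*√U)
L(y, s) = 0 (L(y, s) = 0*(-⅛) = 0)
n = -1 + 2*I (n = √2*√(-2) - 1*1 = √2*(I*√2) - 1 = 2*I - 1 = -1 + 2*I ≈ -1.0 + 2.0*I)
n*L(10, -11) = (-1 + 2*I)*0 = 0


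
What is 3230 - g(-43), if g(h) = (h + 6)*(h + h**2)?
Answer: 70052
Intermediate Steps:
g(h) = (6 + h)*(h + h**2)
3230 - g(-43) = 3230 - (-43)*(6 + (-43)**2 + 7*(-43)) = 3230 - (-43)*(6 + 1849 - 301) = 3230 - (-43)*1554 = 3230 - 1*(-66822) = 3230 + 66822 = 70052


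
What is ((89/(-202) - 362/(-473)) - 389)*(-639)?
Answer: 23730138513/95546 ≈ 2.4836e+5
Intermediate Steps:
((89/(-202) - 362/(-473)) - 389)*(-639) = ((89*(-1/202) - 362*(-1/473)) - 389)*(-639) = ((-89/202 + 362/473) - 389)*(-639) = (31027/95546 - 389)*(-639) = -37136367/95546*(-639) = 23730138513/95546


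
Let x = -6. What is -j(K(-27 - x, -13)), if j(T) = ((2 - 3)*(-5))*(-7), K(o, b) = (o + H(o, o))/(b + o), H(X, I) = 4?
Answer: 35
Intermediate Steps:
K(o, b) = (4 + o)/(b + o) (K(o, b) = (o + 4)/(b + o) = (4 + o)/(b + o))
j(T) = -35 (j(T) = -1*(-5)*(-7) = 5*(-7) = -35)
-j(K(-27 - x, -13)) = -1*(-35) = 35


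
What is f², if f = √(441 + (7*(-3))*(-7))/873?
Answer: 196/254043 ≈ 0.00077152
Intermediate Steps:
f = 14*√3/873 (f = √(441 - 21*(-7))*(1/873) = √(441 + 147)*(1/873) = √588*(1/873) = (14*√3)*(1/873) = 14*√3/873 ≈ 0.027776)
f² = (14*√3/873)² = 196/254043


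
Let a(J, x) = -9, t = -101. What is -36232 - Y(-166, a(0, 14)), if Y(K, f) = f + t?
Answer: -36122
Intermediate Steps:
Y(K, f) = -101 + f (Y(K, f) = f - 101 = -101 + f)
-36232 - Y(-166, a(0, 14)) = -36232 - (-101 - 9) = -36232 - 1*(-110) = -36232 + 110 = -36122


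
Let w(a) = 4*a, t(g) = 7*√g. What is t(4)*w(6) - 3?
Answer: 333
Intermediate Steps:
t(4)*w(6) - 3 = (7*√4)*(4*6) - 3 = (7*2)*24 - 3 = 14*24 - 3 = 336 - 3 = 333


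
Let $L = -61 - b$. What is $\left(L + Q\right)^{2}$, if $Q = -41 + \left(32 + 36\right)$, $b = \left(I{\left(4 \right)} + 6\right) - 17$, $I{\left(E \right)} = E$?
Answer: $729$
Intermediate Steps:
$b = -7$ ($b = \left(4 + 6\right) - 17 = 10 - 17 = -7$)
$Q = 27$ ($Q = -41 + 68 = 27$)
$L = -54$ ($L = -61 - -7 = -61 + 7 = -54$)
$\left(L + Q\right)^{2} = \left(-54 + 27\right)^{2} = \left(-27\right)^{2} = 729$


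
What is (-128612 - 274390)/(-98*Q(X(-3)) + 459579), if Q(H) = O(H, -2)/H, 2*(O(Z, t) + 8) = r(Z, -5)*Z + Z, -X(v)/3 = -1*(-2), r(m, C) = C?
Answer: -1209006/1378933 ≈ -0.87677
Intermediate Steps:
X(v) = -6 (X(v) = -(-3)*(-2) = -3*2 = -6)
O(Z, t) = -8 - 2*Z (O(Z, t) = -8 + (-5*Z + Z)/2 = -8 + (-4*Z)/2 = -8 - 2*Z)
Q(H) = (-8 - 2*H)/H
(-128612 - 274390)/(-98*Q(X(-3)) + 459579) = (-128612 - 274390)/(-98*(-2 - 8/(-6)) + 459579) = -403002/(-98*(-2 - 8*(-⅙)) + 459579) = -403002/(-98*(-2 + 4/3) + 459579) = -403002/(-98*(-⅔) + 459579) = -403002/(196/3 + 459579) = -403002/1378933/3 = -403002*3/1378933 = -1209006/1378933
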